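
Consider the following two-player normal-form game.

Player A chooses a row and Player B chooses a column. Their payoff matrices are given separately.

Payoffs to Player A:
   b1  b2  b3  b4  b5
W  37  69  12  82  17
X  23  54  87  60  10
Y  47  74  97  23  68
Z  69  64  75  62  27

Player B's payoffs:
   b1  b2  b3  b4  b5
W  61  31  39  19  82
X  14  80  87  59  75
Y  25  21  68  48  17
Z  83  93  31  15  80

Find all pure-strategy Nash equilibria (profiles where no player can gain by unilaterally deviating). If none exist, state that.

Mark each player's best response to every combination of opponents' strategies; a profile where every player is best-responding is a pure Nash equilibrium.
Player A against b1: payoffs 37, 23, 47, 69 → best response Z.
Player A against b2: payoffs 69, 54, 74, 64 → best response Y.
Player A against b3: payoffs 12, 87, 97, 75 → best response Y.
Player A against b4: payoffs 82, 60, 23, 62 → best response W.
Player A against b5: payoffs 17, 10, 68, 27 → best response Y.
Player B against W: payoffs 61, 31, 39, 19, 82 → best response b5.
Player B against X: payoffs 14, 80, 87, 59, 75 → best response b3.
Player B against Y: payoffs 25, 21, 68, 48, 17 → best response b3.
Player B against Z: payoffs 83, 93, 31, 15, 80 → best response b2.
Mutual best responses: (Y, b3).

The unique pure-strategy Nash equilibrium is (Y, b3).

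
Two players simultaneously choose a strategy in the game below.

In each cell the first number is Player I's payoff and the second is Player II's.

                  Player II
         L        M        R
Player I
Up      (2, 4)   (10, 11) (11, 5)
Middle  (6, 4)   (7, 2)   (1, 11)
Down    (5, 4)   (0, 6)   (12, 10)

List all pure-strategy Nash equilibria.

(Up, L): Player I can switch to Middle (2 → 6). Not NE.
(Up, M): Player I gets 10, best alternative 7; Player II gets 11, best alternative 5. No profitable deviation — NE.
(Up, R): Player I can switch to Down (11 → 12). Not NE.
(Middle, L): Player II can switch to R (4 → 11). Not NE.
(Middle, M): Player I can switch to Up (7 → 10). Not NE.
(Middle, R): Player I can switch to Up (1 → 11). Not NE.
(Down, L): Player I can switch to Middle (5 → 6). Not NE.
(Down, R): Player I gets 12, best alternative 11; Player II gets 10, best alternative 6. No profitable deviation — NE.
(The remaining 1 profile has a profitable deviation by the same check.)

(Up, M); (Down, R)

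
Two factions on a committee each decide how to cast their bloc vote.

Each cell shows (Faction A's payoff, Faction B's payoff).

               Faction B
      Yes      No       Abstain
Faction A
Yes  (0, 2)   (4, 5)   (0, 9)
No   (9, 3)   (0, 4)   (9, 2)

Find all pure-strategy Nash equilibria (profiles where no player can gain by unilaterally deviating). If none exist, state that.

No pure-strategy Nash equilibrium.

Faction A against Yes: payoffs 0, 9 → best response No.
Faction A against No: payoffs 4, 0 → best response Yes.
Faction A against Abstain: payoffs 0, 9 → best response No.
Faction B against Yes: payoffs 2, 5, 9 → best response Abstain.
Faction B against No: payoffs 3, 4, 2 → best response No.
No profile is a mutual best response for all players.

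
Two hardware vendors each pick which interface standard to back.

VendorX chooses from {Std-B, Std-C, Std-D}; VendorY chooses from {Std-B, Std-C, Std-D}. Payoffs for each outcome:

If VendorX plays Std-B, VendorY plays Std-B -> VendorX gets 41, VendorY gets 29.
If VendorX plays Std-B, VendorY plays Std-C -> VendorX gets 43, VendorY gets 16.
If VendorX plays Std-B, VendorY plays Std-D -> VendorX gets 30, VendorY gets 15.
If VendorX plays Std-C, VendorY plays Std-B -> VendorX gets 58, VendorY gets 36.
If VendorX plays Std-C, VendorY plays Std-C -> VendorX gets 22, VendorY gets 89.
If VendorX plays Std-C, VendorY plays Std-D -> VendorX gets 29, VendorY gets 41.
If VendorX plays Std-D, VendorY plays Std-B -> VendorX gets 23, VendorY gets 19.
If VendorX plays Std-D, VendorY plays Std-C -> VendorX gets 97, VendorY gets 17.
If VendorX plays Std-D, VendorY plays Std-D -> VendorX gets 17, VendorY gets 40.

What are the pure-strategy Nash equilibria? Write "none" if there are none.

Check each profile: it is a Nash equilibrium iff no player can strictly gain by switching unilaterally.
(Std-B, Std-B): VendorX can switch to Std-C (41 → 58). Not NE.
(Std-B, Std-C): VendorX can switch to Std-D (43 → 97). Not NE.
(Std-B, Std-D): VendorY can switch to Std-B (15 → 29). Not NE.
(Std-C, Std-B): VendorY can switch to Std-C (36 → 89). Not NE.
(Std-C, Std-C): VendorX can switch to Std-B (22 → 43). Not NE.
(Std-C, Std-D): VendorX can switch to Std-B (29 → 30). Not NE.
(Std-D, Std-B): VendorX can switch to Std-B (23 → 41). Not NE.
(Std-D, Std-C): VendorY can switch to Std-B (17 → 19). Not NE.
(Std-D, Std-D): VendorX can switch to Std-B (17 → 30). Not NE.

There is no pure-strategy Nash equilibrium.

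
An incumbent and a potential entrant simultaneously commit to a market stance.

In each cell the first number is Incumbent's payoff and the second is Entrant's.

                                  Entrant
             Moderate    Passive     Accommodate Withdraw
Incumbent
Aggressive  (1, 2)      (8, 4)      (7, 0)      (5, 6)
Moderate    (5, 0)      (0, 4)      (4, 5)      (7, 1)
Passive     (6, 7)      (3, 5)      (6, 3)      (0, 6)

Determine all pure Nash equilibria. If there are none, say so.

The unique pure-strategy Nash equilibrium is (Passive, Moderate).

Check each profile: it is a Nash equilibrium iff no player can strictly gain by switching unilaterally.
(Aggressive, Moderate): Incumbent can switch to Moderate (1 → 5). Not NE.
(Aggressive, Passive): Entrant can switch to Withdraw (4 → 6). Not NE.
(Aggressive, Accommodate): Entrant can switch to Moderate (0 → 2). Not NE.
(Aggressive, Withdraw): Incumbent can switch to Moderate (5 → 7). Not NE.
(Moderate, Moderate): Incumbent can switch to Passive (5 → 6). Not NE.
(Moderate, Passive): Incumbent can switch to Aggressive (0 → 8). Not NE.
(Moderate, Accommodate): Incumbent can switch to Aggressive (4 → 7). Not NE.
(Moderate, Withdraw): Entrant can switch to Passive (1 → 4). Not NE.
(Passive, Moderate): Incumbent gets 6, best alternative 5; Entrant gets 7, best alternative 6. No profitable deviation — NE.
(Passive, Passive): Incumbent can switch to Aggressive (3 → 8). Not NE.
(Passive, Accommodate): Incumbent can switch to Aggressive (6 → 7). Not NE.
(The remaining 1 profile has a profitable deviation by the same check.)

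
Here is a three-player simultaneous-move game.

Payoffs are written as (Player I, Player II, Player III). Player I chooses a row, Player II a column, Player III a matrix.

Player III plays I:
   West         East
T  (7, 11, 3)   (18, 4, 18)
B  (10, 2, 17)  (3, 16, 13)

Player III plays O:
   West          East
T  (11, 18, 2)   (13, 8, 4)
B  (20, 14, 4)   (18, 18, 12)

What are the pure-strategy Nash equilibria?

Player I against (West, I): payoffs 7, 10 → best response B.
Player I against (West, O): payoffs 11, 20 → best response B.
Player I against (East, I): payoffs 18, 3 → best response T.
Player I against (East, O): payoffs 13, 18 → best response B.
Player II against (T, I): payoffs 11, 4 → best response West.
Player II against (T, O): payoffs 18, 8 → best response West.
Player II against (B, I): payoffs 2, 16 → best response East.
Player II against (B, O): payoffs 14, 18 → best response East.
Player III against (T, West): payoffs 3, 2 → best response I.
Player III against (T, East): payoffs 18, 4 → best response I.
Player III against (B, West): payoffs 17, 4 → best response I.
Player III against (B, East): payoffs 13, 12 → best response I.
No profile is a mutual best response for all players.

none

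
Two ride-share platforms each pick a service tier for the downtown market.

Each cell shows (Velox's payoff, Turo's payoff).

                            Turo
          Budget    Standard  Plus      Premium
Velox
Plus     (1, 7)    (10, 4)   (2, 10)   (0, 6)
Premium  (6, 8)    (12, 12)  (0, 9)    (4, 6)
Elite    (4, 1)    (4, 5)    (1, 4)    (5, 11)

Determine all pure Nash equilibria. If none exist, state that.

(Plus, Plus); (Premium, Standard); (Elite, Premium)

Check each profile: it is a Nash equilibrium iff no player can strictly gain by switching unilaterally.
(Plus, Budget): Velox can switch to Premium (1 → 6). Not NE.
(Plus, Standard): Velox can switch to Premium (10 → 12). Not NE.
(Plus, Plus): Velox gets 2, best alternative 1; Turo gets 10, best alternative 7. No profitable deviation — NE.
(Plus, Premium): Velox can switch to Premium (0 → 4). Not NE.
(Premium, Budget): Turo can switch to Standard (8 → 12). Not NE.
(Premium, Standard): Velox gets 12, best alternative 10; Turo gets 12, best alternative 9. No profitable deviation — NE.
(Premium, Plus): Velox can switch to Plus (0 → 2). Not NE.
(Premium, Premium): Velox can switch to Elite (4 → 5). Not NE.
(Elite, Budget): Velox can switch to Premium (4 → 6). Not NE.
(Elite, Standard): Velox can switch to Plus (4 → 10). Not NE.
(Elite, Plus): Velox can switch to Plus (1 → 2). Not NE.
(Elite, Premium): Velox gets 5, best alternative 4; Turo gets 11, best alternative 5. No profitable deviation — NE.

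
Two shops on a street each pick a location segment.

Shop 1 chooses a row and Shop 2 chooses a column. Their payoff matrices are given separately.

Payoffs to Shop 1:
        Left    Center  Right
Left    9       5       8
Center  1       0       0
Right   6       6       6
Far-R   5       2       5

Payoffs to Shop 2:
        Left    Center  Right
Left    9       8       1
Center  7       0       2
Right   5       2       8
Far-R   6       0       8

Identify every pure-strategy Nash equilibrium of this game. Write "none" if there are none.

(Left, Left)

Mark each player's best response to every combination of opponents' strategies; a profile where every player is best-responding is a pure Nash equilibrium.
Shop 1 against Left: payoffs 9, 1, 6, 5 → best response Left.
Shop 1 against Center: payoffs 5, 0, 6, 2 → best response Right.
Shop 1 against Right: payoffs 8, 0, 6, 5 → best response Left.
Shop 2 against Left: payoffs 9, 8, 1 → best response Left.
Shop 2 against Center: payoffs 7, 0, 2 → best response Left.
Shop 2 against Right: payoffs 5, 2, 8 → best response Right.
Shop 2 against Far-R: payoffs 6, 0, 8 → best response Right.
Mutual best responses: (Left, Left).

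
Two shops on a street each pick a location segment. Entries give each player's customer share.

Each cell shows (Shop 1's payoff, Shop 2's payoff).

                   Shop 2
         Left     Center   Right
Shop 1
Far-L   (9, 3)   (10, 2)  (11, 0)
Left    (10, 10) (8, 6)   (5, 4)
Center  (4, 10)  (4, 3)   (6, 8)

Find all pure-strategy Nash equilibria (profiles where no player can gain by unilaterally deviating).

(Left, Left)

For each strategy profile, look for a profitable unilateral deviation.
(Far-L, Left): Shop 1 can switch to Left (9 → 10). Not NE.
(Far-L, Center): Shop 2 can switch to Left (2 → 3). Not NE.
(Far-L, Right): Shop 2 can switch to Left (0 → 3). Not NE.
(Left, Left): Shop 1 gets 10, best alternative 9; Shop 2 gets 10, best alternative 6. No profitable deviation — NE.
(Left, Center): Shop 1 can switch to Far-L (8 → 10). Not NE.
(Left, Right): Shop 1 can switch to Far-L (5 → 11). Not NE.
(Center, Left): Shop 1 can switch to Far-L (4 → 9). Not NE.
(Center, Center): Shop 1 can switch to Far-L (4 → 10). Not NE.
(Center, Right): Shop 1 can switch to Far-L (6 → 11). Not NE.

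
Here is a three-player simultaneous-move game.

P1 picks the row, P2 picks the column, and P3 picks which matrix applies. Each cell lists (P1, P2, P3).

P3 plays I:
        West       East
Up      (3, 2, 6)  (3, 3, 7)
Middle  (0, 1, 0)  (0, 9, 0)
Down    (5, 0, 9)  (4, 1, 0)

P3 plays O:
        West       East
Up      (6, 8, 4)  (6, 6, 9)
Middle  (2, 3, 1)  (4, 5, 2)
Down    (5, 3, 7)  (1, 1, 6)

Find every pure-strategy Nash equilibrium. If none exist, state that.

There is no pure-strategy Nash equilibrium.

Check each profile: it is a Nash equilibrium iff no player can strictly gain by switching unilaterally.
(Up, West, I): P1 can switch to Down (3 → 5). Not NE.
(Up, West, O): P3 can switch to I (4 → 6). Not NE.
(Up, East, I): P1 can switch to Down (3 → 4). Not NE.
(Up, East, O): P2 can switch to West (6 → 8). Not NE.
(Middle, West, I): P1 can switch to Up (0 → 3). Not NE.
(Middle, West, O): P1 can switch to Up (2 → 6). Not NE.
(The remaining 6 profiles each have a profitable deviation by the same check.)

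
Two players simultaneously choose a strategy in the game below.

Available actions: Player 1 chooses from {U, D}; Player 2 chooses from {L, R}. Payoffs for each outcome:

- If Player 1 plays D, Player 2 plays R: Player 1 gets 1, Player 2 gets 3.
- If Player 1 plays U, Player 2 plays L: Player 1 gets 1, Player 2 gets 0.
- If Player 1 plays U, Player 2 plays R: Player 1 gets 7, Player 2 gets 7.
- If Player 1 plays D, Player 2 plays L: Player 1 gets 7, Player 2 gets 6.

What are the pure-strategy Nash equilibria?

The pure Nash equilibria are (U, R); (D, L).

(U, L): Player 1 can switch to D (1 → 7). Not NE.
(U, R): Player 1 gets 7, best alternative 1; Player 2 gets 7, best alternative 0. No profitable deviation — NE.
(D, L): Player 1 gets 7, best alternative 1; Player 2 gets 6, best alternative 3. No profitable deviation — NE.
(D, R): Player 1 can switch to U (1 → 7). Not NE.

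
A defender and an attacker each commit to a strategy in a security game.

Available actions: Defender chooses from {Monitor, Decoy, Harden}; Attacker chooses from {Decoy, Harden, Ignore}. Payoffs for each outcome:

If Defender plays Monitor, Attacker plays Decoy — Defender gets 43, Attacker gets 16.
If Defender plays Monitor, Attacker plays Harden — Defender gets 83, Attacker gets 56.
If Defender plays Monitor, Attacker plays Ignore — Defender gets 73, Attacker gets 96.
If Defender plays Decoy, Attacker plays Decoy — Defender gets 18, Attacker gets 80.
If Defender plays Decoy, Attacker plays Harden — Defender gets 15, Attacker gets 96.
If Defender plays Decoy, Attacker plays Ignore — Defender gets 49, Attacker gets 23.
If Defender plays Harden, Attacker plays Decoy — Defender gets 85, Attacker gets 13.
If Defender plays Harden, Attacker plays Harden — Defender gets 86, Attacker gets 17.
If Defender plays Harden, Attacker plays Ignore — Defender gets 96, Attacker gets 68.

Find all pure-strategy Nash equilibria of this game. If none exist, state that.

Defender against Decoy: payoffs 43, 18, 85 → best response Harden.
Defender against Harden: payoffs 83, 15, 86 → best response Harden.
Defender against Ignore: payoffs 73, 49, 96 → best response Harden.
Attacker against Monitor: payoffs 16, 56, 96 → best response Ignore.
Attacker against Decoy: payoffs 80, 96, 23 → best response Harden.
Attacker against Harden: payoffs 13, 17, 68 → best response Ignore.
Mutual best responses: (Harden, Ignore).

(Harden, Ignore)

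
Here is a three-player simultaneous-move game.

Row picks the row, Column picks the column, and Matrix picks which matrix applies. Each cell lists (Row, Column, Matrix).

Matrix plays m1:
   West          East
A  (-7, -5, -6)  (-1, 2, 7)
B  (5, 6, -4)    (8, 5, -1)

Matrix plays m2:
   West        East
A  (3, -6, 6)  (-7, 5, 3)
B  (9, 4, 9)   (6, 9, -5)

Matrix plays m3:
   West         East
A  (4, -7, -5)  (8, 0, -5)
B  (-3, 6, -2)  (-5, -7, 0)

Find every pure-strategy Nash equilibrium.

Mark each player's best response to every combination of opponents' strategies; a profile where every player is best-responding is a pure Nash equilibrium.
Row against (West, m1): payoffs -7, 5 → best response B.
Row against (West, m2): payoffs 3, 9 → best response B.
Row against (West, m3): payoffs 4, -3 → best response A.
Row against (East, m1): payoffs -1, 8 → best response B.
Row against (East, m2): payoffs -7, 6 → best response B.
Row against (East, m3): payoffs 8, -5 → best response A.
Column against (A, m1): payoffs -5, 2 → best response East.
Column against (A, m2): payoffs -6, 5 → best response East.
Column against (A, m3): payoffs -7, 0 → best response East.
Column against (B, m1): payoffs 6, 5 → best response West.
Column against (B, m2): payoffs 4, 9 → best response East.
Column against (B, m3): payoffs 6, -7 → best response West.
Matrix against (A, West): payoffs -6, 6, -5 → best response m2.
Matrix against (A, East): payoffs 7, 3, -5 → best response m1.
Matrix against (B, West): payoffs -4, 9, -2 → best response m2.
Matrix against (B, East): payoffs -1, -5, 0 → best response m3.
No profile is a mutual best response for all players.

This game has no pure Nash equilibrium.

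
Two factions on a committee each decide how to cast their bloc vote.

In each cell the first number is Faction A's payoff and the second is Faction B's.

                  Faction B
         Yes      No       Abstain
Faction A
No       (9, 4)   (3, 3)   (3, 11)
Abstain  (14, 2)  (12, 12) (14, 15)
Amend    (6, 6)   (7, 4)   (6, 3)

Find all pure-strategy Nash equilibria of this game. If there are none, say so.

The unique pure-strategy Nash equilibrium is (Abstain, Abstain).

Faction A against Yes: payoffs 9, 14, 6 → best response Abstain.
Faction A against No: payoffs 3, 12, 7 → best response Abstain.
Faction A against Abstain: payoffs 3, 14, 6 → best response Abstain.
Faction B against No: payoffs 4, 3, 11 → best response Abstain.
Faction B against Abstain: payoffs 2, 12, 15 → best response Abstain.
Faction B against Amend: payoffs 6, 4, 3 → best response Yes.
Mutual best responses: (Abstain, Abstain).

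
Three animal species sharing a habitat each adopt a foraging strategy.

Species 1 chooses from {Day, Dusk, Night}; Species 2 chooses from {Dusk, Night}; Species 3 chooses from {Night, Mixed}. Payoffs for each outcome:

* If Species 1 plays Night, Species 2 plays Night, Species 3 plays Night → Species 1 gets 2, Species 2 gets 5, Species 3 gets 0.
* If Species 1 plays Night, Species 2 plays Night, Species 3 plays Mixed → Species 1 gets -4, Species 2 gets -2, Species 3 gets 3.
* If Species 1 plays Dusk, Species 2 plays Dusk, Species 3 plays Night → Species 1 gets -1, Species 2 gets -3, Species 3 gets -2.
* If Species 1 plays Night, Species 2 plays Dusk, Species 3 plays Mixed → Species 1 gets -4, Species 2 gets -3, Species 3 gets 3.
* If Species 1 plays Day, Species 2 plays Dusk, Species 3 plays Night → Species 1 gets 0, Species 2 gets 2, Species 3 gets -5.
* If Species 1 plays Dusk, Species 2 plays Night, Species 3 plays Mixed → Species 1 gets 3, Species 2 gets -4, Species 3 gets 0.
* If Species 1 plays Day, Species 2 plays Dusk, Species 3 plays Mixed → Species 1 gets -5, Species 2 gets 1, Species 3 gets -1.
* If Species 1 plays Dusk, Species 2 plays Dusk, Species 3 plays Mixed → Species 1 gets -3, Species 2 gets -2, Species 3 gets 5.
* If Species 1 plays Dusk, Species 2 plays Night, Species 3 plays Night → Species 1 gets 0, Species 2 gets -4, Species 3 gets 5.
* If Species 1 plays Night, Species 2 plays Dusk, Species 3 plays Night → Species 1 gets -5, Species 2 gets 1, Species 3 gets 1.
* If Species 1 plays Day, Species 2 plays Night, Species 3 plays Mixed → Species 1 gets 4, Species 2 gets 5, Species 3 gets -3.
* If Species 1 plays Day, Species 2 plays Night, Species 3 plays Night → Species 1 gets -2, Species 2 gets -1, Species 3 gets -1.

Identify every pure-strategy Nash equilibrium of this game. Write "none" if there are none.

Species 1 against (Dusk, Night): payoffs 0, -1, -5 → best response Day.
Species 1 against (Dusk, Mixed): payoffs -5, -3, -4 → best response Dusk.
Species 1 against (Night, Night): payoffs -2, 0, 2 → best response Night.
Species 1 against (Night, Mixed): payoffs 4, 3, -4 → best response Day.
Species 2 against (Day, Night): payoffs 2, -1 → best response Dusk.
Species 2 against (Day, Mixed): payoffs 1, 5 → best response Night.
Species 2 against (Dusk, Night): payoffs -3, -4 → best response Dusk.
Species 2 against (Dusk, Mixed): payoffs -2, -4 → best response Dusk.
Species 2 against (Night, Night): payoffs 1, 5 → best response Night.
Species 2 against (Night, Mixed): payoffs -3, -2 → best response Night.
Species 3 against (Day, Dusk): payoffs -5, -1 → best response Mixed.
Species 3 against (Day, Night): payoffs -1, -3 → best response Night.
Species 3 against (Dusk, Dusk): payoffs -2, 5 → best response Mixed.
Species 3 against (Dusk, Night): payoffs 5, 0 → best response Night.
Species 3 against (Night, Dusk): payoffs 1, 3 → best response Mixed.
Species 3 against (Night, Night): payoffs 0, 3 → best response Mixed.
Mutual best responses: (Dusk, Dusk, Mixed).

Pure NE: (Dusk, Dusk, Mixed)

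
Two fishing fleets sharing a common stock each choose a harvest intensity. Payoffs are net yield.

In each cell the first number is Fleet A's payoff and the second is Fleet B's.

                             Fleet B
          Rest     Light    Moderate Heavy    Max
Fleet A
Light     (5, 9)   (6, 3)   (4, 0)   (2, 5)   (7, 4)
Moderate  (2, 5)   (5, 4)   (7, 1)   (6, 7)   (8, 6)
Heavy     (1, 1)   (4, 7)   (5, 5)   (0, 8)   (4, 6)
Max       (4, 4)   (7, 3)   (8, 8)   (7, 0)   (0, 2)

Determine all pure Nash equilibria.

Fleet A against Rest: payoffs 5, 2, 1, 4 → best response Light.
Fleet A against Light: payoffs 6, 5, 4, 7 → best response Max.
Fleet A against Moderate: payoffs 4, 7, 5, 8 → best response Max.
Fleet A against Heavy: payoffs 2, 6, 0, 7 → best response Max.
Fleet A against Max: payoffs 7, 8, 4, 0 → best response Moderate.
Fleet B against Light: payoffs 9, 3, 0, 5, 4 → best response Rest.
Fleet B against Moderate: payoffs 5, 4, 1, 7, 6 → best response Heavy.
Fleet B against Heavy: payoffs 1, 7, 5, 8, 6 → best response Heavy.
Fleet B against Max: payoffs 4, 3, 8, 0, 2 → best response Moderate.
Mutual best responses: (Light, Rest); (Max, Moderate).

(Light, Rest); (Max, Moderate)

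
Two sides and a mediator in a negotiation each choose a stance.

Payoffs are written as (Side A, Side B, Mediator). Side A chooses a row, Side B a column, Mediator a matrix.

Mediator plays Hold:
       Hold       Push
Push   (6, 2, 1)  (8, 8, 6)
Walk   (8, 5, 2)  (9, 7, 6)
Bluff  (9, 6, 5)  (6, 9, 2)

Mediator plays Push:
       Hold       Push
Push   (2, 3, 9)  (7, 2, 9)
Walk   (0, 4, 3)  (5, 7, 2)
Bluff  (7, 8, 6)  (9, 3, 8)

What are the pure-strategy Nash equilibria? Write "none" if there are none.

Pure-strategy Nash equilibria: (Walk, Push, Hold); (Bluff, Hold, Push)

Side A against (Hold, Hold): payoffs 6, 8, 9 → best response Bluff.
Side A against (Hold, Push): payoffs 2, 0, 7 → best response Bluff.
Side A against (Push, Hold): payoffs 8, 9, 6 → best response Walk.
Side A against (Push, Push): payoffs 7, 5, 9 → best response Bluff.
Side B against (Push, Hold): payoffs 2, 8 → best response Push.
Side B against (Push, Push): payoffs 3, 2 → best response Hold.
Side B against (Walk, Hold): payoffs 5, 7 → best response Push.
Side B against (Walk, Push): payoffs 4, 7 → best response Push.
Side B against (Bluff, Hold): payoffs 6, 9 → best response Push.
Side B against (Bluff, Push): payoffs 8, 3 → best response Hold.
Mediator against (Push, Hold): payoffs 1, 9 → best response Push.
Mediator against (Push, Push): payoffs 6, 9 → best response Push.
Mediator against (Walk, Hold): payoffs 2, 3 → best response Push.
Mediator against (Walk, Push): payoffs 6, 2 → best response Hold.
Mediator against (Bluff, Hold): payoffs 5, 6 → best response Push.
Mediator against (Bluff, Push): payoffs 2, 8 → best response Push.
Mutual best responses: (Walk, Push, Hold); (Bluff, Hold, Push).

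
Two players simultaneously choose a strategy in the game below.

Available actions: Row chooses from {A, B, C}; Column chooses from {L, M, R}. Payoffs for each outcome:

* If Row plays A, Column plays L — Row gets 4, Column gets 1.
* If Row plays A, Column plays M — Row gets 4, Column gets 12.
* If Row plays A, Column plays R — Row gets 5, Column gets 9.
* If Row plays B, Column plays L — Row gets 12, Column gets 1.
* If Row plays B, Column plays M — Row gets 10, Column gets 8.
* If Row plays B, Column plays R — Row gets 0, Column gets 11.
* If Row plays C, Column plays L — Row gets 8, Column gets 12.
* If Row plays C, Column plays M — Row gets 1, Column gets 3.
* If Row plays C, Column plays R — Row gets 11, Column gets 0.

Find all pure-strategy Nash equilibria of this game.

No pure-strategy Nash equilibrium.

Mark each player's best response to every combination of opponents' strategies; a profile where every player is best-responding is a pure Nash equilibrium.
Row against L: payoffs 4, 12, 8 → best response B.
Row against M: payoffs 4, 10, 1 → best response B.
Row against R: payoffs 5, 0, 11 → best response C.
Column against A: payoffs 1, 12, 9 → best response M.
Column against B: payoffs 1, 8, 11 → best response R.
Column against C: payoffs 12, 3, 0 → best response L.
No profile is a mutual best response for all players.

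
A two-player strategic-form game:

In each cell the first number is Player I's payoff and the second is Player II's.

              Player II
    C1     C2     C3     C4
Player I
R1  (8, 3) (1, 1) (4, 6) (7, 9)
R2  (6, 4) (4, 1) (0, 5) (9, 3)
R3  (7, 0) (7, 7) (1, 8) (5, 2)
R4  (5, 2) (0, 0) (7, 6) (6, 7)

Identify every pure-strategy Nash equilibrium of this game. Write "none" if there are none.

There is no pure-strategy Nash equilibrium.

For each player, find the best response to each opponent profile; mutual best responses are the pure NE.
Player I against C1: payoffs 8, 6, 7, 5 → best response R1.
Player I against C2: payoffs 1, 4, 7, 0 → best response R3.
Player I against C3: payoffs 4, 0, 1, 7 → best response R4.
Player I against C4: payoffs 7, 9, 5, 6 → best response R2.
Player II against R1: payoffs 3, 1, 6, 9 → best response C4.
Player II against R2: payoffs 4, 1, 5, 3 → best response C3.
Player II against R3: payoffs 0, 7, 8, 2 → best response C3.
Player II against R4: payoffs 2, 0, 6, 7 → best response C4.
No profile is a mutual best response for all players.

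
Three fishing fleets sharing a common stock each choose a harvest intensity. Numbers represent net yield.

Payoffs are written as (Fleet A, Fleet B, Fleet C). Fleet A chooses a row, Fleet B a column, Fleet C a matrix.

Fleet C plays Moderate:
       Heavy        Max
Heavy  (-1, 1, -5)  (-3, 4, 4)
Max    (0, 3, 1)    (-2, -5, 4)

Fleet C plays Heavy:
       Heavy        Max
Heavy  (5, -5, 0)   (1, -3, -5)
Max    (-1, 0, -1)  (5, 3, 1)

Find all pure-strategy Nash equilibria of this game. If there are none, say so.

(Heavy, Heavy, Moderate): Fleet A can switch to Max (-1 → 0). Not NE.
(Heavy, Heavy, Heavy): Fleet B can switch to Max (-5 → -3). Not NE.
(Heavy, Max, Moderate): Fleet A can switch to Max (-3 → -2). Not NE.
(Heavy, Max, Heavy): Fleet A can switch to Max (1 → 5). Not NE.
(Max, Heavy, Moderate): Fleet A gets 0, best alternative -1; Fleet B gets 3, best alternative -5; Fleet C gets 1, best alternative -1. No profitable deviation — NE.
(Max, Heavy, Heavy): Fleet A can switch to Heavy (-1 → 5). Not NE.
(Max, Max, Moderate): Fleet B can switch to Heavy (-5 → 3). Not NE.
(Max, Max, Heavy): Fleet C can switch to Moderate (1 → 4). Not NE.

The unique pure-strategy Nash equilibrium is (Max, Heavy, Moderate).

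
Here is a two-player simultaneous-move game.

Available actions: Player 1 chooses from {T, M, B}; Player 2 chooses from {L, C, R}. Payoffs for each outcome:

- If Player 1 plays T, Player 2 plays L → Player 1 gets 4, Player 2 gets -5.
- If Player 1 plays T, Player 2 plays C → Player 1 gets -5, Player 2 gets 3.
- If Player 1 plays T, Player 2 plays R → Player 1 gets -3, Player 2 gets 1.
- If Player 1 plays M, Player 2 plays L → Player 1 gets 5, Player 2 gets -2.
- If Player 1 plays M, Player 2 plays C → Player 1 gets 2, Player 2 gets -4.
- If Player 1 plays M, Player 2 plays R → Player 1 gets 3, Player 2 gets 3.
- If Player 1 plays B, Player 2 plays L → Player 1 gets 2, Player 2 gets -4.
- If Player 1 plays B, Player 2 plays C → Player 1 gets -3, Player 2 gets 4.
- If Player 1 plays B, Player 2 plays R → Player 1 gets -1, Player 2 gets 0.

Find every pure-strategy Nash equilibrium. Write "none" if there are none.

For each strategy profile, look for a profitable unilateral deviation.
(T, L): Player 1 can switch to M (4 → 5). Not NE.
(T, C): Player 1 can switch to M (-5 → 2). Not NE.
(T, R): Player 1 can switch to M (-3 → 3). Not NE.
(M, L): Player 2 can switch to R (-2 → 3). Not NE.
(M, C): Player 2 can switch to L (-4 → -2). Not NE.
(M, R): Player 1 gets 3, best alternative -1; Player 2 gets 3, best alternative -2. No profitable deviation — NE.
(B, L): Player 1 can switch to T (2 → 4). Not NE.
(The remaining 2 profiles each have a profitable deviation by the same check.)

(M, R)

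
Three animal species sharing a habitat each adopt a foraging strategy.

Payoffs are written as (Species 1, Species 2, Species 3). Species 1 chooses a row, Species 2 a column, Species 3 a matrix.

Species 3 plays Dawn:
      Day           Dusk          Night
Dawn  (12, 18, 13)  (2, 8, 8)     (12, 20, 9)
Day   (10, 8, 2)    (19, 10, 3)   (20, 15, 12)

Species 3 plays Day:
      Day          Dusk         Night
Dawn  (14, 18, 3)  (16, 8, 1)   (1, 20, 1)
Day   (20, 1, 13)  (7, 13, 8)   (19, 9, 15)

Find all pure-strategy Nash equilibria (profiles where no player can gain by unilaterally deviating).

(Dawn, Day, Dawn): Species 2 can switch to Night (18 → 20). Not NE.
(Dawn, Day, Day): Species 1 can switch to Day (14 → 20). Not NE.
(Dawn, Dusk, Dawn): Species 1 can switch to Day (2 → 19). Not NE.
(Dawn, Dusk, Day): Species 2 can switch to Day (8 → 18). Not NE.
(Dawn, Night, Dawn): Species 1 can switch to Day (12 → 20). Not NE.
(Dawn, Night, Day): Species 1 can switch to Day (1 → 19). Not NE.
(Day, Day, Dawn): Species 1 can switch to Dawn (10 → 12). Not NE.
(Day, Day, Day): Species 2 can switch to Dusk (1 → 13). Not NE.
(The remaining 4 profiles each have a profitable deviation by the same check.)

none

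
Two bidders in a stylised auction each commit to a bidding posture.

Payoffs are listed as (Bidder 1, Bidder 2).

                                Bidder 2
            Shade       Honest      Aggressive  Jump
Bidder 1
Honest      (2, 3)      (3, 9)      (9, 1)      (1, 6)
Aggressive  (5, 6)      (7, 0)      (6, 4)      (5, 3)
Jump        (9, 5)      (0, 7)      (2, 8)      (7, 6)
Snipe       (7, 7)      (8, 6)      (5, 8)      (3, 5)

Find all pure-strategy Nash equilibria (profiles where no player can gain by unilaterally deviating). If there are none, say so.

(Honest, Shade): Bidder 1 can switch to Aggressive (2 → 5). Not NE.
(Honest, Honest): Bidder 1 can switch to Aggressive (3 → 7). Not NE.
(Honest, Aggressive): Bidder 2 can switch to Shade (1 → 3). Not NE.
(Honest, Jump): Bidder 1 can switch to Aggressive (1 → 5). Not NE.
(Aggressive, Shade): Bidder 1 can switch to Jump (5 → 9). Not NE.
(Aggressive, Honest): Bidder 1 can switch to Snipe (7 → 8). Not NE.
(The remaining 10 profiles each have a profitable deviation by the same check.)

No pure-strategy Nash equilibrium.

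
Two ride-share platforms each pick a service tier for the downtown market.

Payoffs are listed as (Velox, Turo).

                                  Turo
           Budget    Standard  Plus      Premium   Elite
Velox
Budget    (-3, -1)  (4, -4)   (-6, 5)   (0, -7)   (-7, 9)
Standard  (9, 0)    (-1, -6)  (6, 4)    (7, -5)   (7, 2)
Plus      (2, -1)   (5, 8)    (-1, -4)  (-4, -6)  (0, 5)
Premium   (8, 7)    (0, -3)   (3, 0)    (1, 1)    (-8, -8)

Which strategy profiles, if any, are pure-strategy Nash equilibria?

The pure Nash equilibria are (Standard, Plus), (Plus, Standard).

For each player, find the best response to each opponent profile; mutual best responses are the pure NE.
Velox against Budget: payoffs -3, 9, 2, 8 → best response Standard.
Velox against Standard: payoffs 4, -1, 5, 0 → best response Plus.
Velox against Plus: payoffs -6, 6, -1, 3 → best response Standard.
Velox against Premium: payoffs 0, 7, -4, 1 → best response Standard.
Velox against Elite: payoffs -7, 7, 0, -8 → best response Standard.
Turo against Budget: payoffs -1, -4, 5, -7, 9 → best response Elite.
Turo against Standard: payoffs 0, -6, 4, -5, 2 → best response Plus.
Turo against Plus: payoffs -1, 8, -4, -6, 5 → best response Standard.
Turo against Premium: payoffs 7, -3, 0, 1, -8 → best response Budget.
Mutual best responses: (Standard, Plus); (Plus, Standard).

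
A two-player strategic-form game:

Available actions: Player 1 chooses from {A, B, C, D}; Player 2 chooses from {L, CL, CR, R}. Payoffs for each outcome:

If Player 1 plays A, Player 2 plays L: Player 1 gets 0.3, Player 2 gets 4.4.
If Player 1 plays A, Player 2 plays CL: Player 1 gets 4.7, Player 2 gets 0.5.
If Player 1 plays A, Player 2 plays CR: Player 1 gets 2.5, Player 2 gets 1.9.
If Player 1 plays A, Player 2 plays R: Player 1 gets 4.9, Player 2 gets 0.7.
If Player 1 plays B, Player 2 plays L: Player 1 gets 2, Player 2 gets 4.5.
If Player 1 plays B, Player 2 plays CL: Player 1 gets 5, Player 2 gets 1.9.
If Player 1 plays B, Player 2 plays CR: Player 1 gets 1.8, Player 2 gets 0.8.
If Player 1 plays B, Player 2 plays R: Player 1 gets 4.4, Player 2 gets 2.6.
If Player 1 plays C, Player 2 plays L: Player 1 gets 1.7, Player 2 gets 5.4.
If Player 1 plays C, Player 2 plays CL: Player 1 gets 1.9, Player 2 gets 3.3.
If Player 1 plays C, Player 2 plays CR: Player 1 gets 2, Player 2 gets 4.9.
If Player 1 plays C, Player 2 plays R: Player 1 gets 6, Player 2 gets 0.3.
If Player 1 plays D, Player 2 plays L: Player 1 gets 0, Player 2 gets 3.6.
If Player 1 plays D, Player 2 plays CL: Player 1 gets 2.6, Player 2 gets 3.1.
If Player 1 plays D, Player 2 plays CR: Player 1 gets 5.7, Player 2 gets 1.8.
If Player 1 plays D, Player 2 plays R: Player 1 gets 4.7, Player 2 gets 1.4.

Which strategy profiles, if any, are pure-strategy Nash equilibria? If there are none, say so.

(B, L)

For each strategy profile, look for a profitable unilateral deviation.
(A, L): Player 1 can switch to B (0.3 → 2). Not NE.
(A, CL): Player 1 can switch to B (4.7 → 5). Not NE.
(A, CR): Player 1 can switch to D (2.5 → 5.7). Not NE.
(A, R): Player 1 can switch to C (4.9 → 6). Not NE.
(B, L): Player 1 gets 2, best alternative 1.7; Player 2 gets 4.5, best alternative 2.6. No profitable deviation — NE.
(B, CL): Player 2 can switch to L (1.9 → 4.5). Not NE.
(B, CR): Player 1 can switch to A (1.8 → 2.5). Not NE.
(B, R): Player 1 can switch to A (4.4 → 4.9). Not NE.
(C, L): Player 1 can switch to B (1.7 → 2). Not NE.
(The remaining 7 profiles each have a profitable deviation by the same check.)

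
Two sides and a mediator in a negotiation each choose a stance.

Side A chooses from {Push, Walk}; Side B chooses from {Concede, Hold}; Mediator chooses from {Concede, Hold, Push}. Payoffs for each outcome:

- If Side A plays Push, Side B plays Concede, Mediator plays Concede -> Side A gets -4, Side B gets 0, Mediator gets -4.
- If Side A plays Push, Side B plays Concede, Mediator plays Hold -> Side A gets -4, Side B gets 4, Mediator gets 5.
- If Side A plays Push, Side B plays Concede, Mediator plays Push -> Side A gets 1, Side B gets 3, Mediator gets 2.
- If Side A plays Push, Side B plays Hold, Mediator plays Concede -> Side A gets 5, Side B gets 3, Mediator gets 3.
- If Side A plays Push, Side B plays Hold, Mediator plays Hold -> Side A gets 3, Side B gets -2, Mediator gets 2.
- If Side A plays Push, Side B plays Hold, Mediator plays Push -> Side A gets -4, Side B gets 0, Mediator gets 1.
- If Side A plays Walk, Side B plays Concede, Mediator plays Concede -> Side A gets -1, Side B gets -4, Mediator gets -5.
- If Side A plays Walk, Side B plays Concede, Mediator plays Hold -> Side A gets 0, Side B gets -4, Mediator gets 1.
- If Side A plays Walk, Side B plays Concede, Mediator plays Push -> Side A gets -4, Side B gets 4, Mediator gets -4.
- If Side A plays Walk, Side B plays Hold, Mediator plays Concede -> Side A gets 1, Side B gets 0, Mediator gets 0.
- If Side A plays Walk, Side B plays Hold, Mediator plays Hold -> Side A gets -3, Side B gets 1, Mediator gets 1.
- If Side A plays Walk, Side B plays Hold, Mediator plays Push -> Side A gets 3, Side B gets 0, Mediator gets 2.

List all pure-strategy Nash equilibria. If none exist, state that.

Side A against (Concede, Concede): payoffs -4, -1 → best response Walk.
Side A against (Concede, Hold): payoffs -4, 0 → best response Walk.
Side A against (Concede, Push): payoffs 1, -4 → best response Push.
Side A against (Hold, Concede): payoffs 5, 1 → best response Push.
Side A against (Hold, Hold): payoffs 3, -3 → best response Push.
Side A against (Hold, Push): payoffs -4, 3 → best response Walk.
Side B against (Push, Concede): payoffs 0, 3 → best response Hold.
Side B against (Push, Hold): payoffs 4, -2 → best response Concede.
Side B against (Push, Push): payoffs 3, 0 → best response Concede.
Side B against (Walk, Concede): payoffs -4, 0 → best response Hold.
Side B against (Walk, Hold): payoffs -4, 1 → best response Hold.
Side B against (Walk, Push): payoffs 4, 0 → best response Concede.
Mediator against (Push, Concede): payoffs -4, 5, 2 → best response Hold.
Mediator against (Push, Hold): payoffs 3, 2, 1 → best response Concede.
Mediator against (Walk, Concede): payoffs -5, 1, -4 → best response Hold.
Mediator against (Walk, Hold): payoffs 0, 1, 2 → best response Push.
Mutual best responses: (Push, Hold, Concede).

(Push, Hold, Concede)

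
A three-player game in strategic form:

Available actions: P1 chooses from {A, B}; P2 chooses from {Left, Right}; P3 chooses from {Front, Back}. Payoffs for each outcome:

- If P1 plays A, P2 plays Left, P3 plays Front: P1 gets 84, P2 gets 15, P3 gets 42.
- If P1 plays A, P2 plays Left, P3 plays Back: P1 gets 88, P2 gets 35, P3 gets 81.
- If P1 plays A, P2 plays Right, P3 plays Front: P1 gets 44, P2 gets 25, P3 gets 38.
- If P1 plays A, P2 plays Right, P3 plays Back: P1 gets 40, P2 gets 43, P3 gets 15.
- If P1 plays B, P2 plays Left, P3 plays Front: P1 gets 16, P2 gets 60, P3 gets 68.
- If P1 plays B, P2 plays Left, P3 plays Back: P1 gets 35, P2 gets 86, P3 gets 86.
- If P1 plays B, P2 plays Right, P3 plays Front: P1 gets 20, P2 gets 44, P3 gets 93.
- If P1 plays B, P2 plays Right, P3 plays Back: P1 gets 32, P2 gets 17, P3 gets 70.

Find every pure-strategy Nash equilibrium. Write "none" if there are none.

The unique pure-strategy Nash equilibrium is (A, Right, Front).

P1 against (Left, Front): payoffs 84, 16 → best response A.
P1 against (Left, Back): payoffs 88, 35 → best response A.
P1 against (Right, Front): payoffs 44, 20 → best response A.
P1 against (Right, Back): payoffs 40, 32 → best response A.
P2 against (A, Front): payoffs 15, 25 → best response Right.
P2 against (A, Back): payoffs 35, 43 → best response Right.
P2 against (B, Front): payoffs 60, 44 → best response Left.
P2 against (B, Back): payoffs 86, 17 → best response Left.
P3 against (A, Left): payoffs 42, 81 → best response Back.
P3 against (A, Right): payoffs 38, 15 → best response Front.
P3 against (B, Left): payoffs 68, 86 → best response Back.
P3 against (B, Right): payoffs 93, 70 → best response Front.
Mutual best responses: (A, Right, Front).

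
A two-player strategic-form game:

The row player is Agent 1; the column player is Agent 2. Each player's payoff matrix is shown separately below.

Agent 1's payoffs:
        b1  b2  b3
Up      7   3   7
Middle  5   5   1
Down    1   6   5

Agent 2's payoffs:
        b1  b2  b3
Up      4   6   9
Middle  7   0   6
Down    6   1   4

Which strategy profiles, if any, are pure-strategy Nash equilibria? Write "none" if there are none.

Agent 1 against b1: payoffs 7, 5, 1 → best response Up.
Agent 1 against b2: payoffs 3, 5, 6 → best response Down.
Agent 1 against b3: payoffs 7, 1, 5 → best response Up.
Agent 2 against Up: payoffs 4, 6, 9 → best response b3.
Agent 2 against Middle: payoffs 7, 0, 6 → best response b1.
Agent 2 against Down: payoffs 6, 1, 4 → best response b1.
Mutual best responses: (Up, b3).

Pure NE: (Up, b3)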